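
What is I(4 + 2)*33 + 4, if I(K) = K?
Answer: 202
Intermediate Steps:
I(4 + 2)*33 + 4 = (4 + 2)*33 + 4 = 6*33 + 4 = 198 + 4 = 202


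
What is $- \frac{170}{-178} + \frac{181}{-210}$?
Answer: $\frac{1741}{18690} \approx 0.093151$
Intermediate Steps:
$- \frac{170}{-178} + \frac{181}{-210} = \left(-170\right) \left(- \frac{1}{178}\right) + 181 \left(- \frac{1}{210}\right) = \frac{85}{89} - \frac{181}{210} = \frac{1741}{18690}$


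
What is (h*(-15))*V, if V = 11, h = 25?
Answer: -4125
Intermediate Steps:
(h*(-15))*V = (25*(-15))*11 = -375*11 = -4125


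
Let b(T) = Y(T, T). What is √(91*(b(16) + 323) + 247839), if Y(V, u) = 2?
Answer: √277414 ≈ 526.70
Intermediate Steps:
b(T) = 2
√(91*(b(16) + 323) + 247839) = √(91*(2 + 323) + 247839) = √(91*325 + 247839) = √(29575 + 247839) = √277414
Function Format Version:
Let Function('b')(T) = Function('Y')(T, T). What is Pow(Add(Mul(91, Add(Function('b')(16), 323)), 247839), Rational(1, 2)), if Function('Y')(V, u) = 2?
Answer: Pow(277414, Rational(1, 2)) ≈ 526.70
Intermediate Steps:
Function('b')(T) = 2
Pow(Add(Mul(91, Add(Function('b')(16), 323)), 247839), Rational(1, 2)) = Pow(Add(Mul(91, Add(2, 323)), 247839), Rational(1, 2)) = Pow(Add(Mul(91, 325), 247839), Rational(1, 2)) = Pow(Add(29575, 247839), Rational(1, 2)) = Pow(277414, Rational(1, 2))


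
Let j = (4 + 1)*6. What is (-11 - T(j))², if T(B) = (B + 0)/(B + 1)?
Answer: 137641/961 ≈ 143.23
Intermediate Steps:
j = 30 (j = 5*6 = 30)
T(B) = B/(1 + B)
(-11 - T(j))² = (-11 - 30/(1 + 30))² = (-11 - 30/31)² = (-371/31)² = 137641/961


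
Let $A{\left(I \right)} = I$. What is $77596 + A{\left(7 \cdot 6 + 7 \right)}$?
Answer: $77645$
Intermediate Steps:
$77596 + A{\left(7 \cdot 6 + 7 \right)} = 77596 + \left(7 \cdot 6 + 7\right) = 77596 + \left(42 + 7\right) = 77596 + 49 = 77645$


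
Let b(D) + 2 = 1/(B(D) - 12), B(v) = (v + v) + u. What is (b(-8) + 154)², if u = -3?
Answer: 22193521/961 ≈ 23094.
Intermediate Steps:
B(v) = -3 + 2*v (B(v) = (v + v) - 3 = 2*v - 3 = -3 + 2*v)
b(D) = -2 + 1/(-15 + 2*D) (b(D) = -2 + 1/((-3 + 2*D) - 12) = -2 + 1/(-15 + 2*D))
(b(-8) + 154)² = ((31 - 4*(-8))/(-15 + 2*(-8)) + 154)² = ((31 + 32)/(-15 - 16) + 154)² = (63/(-31) + 154)² = (-1/31*63 + 154)² = (-63/31 + 154)² = (4711/31)² = 22193521/961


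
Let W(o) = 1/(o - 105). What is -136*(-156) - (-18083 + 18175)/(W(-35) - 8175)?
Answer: 24281746096/1144501 ≈ 21216.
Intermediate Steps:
W(o) = 1/(-105 + o)
-136*(-156) - (-18083 + 18175)/(W(-35) - 8175) = -136*(-156) - (-18083 + 18175)/(1/(-105 - 35) - 8175) = 21216 - 92/(1/(-140) - 8175) = 21216 - 92/(-1/140 - 8175) = 21216 - 92/(-1144501/140) = 21216 - 92*(-140)/1144501 = 21216 - 1*(-12880/1144501) = 21216 + 12880/1144501 = 24281746096/1144501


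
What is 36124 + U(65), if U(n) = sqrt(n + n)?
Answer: 36124 + sqrt(130) ≈ 36135.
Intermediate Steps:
U(n) = sqrt(2)*sqrt(n) (U(n) = sqrt(2*n) = sqrt(2)*sqrt(n))
36124 + U(65) = 36124 + sqrt(2)*sqrt(65) = 36124 + sqrt(130)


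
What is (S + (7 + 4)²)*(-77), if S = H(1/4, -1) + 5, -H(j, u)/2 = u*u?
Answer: -9548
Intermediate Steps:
H(j, u) = -2*u² (H(j, u) = -2*u*u = -2*u²)
S = 3 (S = -2*(-1)² + 5 = -2*1 + 5 = -2 + 5 = 3)
(S + (7 + 4)²)*(-77) = (3 + (7 + 4)²)*(-77) = (3 + 11²)*(-77) = (3 + 121)*(-77) = 124*(-77) = -9548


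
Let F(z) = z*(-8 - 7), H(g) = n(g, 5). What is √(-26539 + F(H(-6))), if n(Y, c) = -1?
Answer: 2*I*√6631 ≈ 162.86*I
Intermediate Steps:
H(g) = -1
F(z) = -15*z (F(z) = z*(-15) = -15*z)
√(-26539 + F(H(-6))) = √(-26539 - 15*(-1)) = √(-26539 + 15) = √(-26524) = 2*I*√6631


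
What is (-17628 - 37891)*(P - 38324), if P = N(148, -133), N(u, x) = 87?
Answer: 2122880003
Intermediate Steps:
P = 87
(-17628 - 37891)*(P - 38324) = (-17628 - 37891)*(87 - 38324) = -55519*(-38237) = 2122880003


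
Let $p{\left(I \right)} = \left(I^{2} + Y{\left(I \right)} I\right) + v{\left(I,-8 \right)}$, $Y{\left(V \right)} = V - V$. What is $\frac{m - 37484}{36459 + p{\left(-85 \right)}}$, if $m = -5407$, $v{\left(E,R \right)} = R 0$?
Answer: $- \frac{42891}{43684} \approx -0.98185$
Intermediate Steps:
$v{\left(E,R \right)} = 0$
$Y{\left(V \right)} = 0$
$p{\left(I \right)} = I^{2}$ ($p{\left(I \right)} = \left(I^{2} + 0 I\right) + 0 = \left(I^{2} + 0\right) + 0 = I^{2} + 0 = I^{2}$)
$\frac{m - 37484}{36459 + p{\left(-85 \right)}} = \frac{-5407 - 37484}{36459 + \left(-85\right)^{2}} = - \frac{42891}{36459 + 7225} = - \frac{42891}{43684}$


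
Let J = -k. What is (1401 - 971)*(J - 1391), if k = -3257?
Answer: 802380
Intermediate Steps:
J = 3257 (J = -1*(-3257) = 3257)
(1401 - 971)*(J - 1391) = (1401 - 971)*(3257 - 1391) = 430*1866 = 802380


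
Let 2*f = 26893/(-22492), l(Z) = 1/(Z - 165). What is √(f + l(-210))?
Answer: I*√1708805914710/1686900 ≈ 0.77492*I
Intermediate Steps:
l(Z) = 1/(-165 + Z)
f = -26893/44984 (f = (26893/(-22492))/2 = (26893*(-1/22492))/2 = (½)*(-26893/22492) = -26893/44984 ≈ -0.59783)
√(f + l(-210)) = √(-26893/44984 + 1/(-165 - 210)) = √(-26893/44984 + 1/(-375)) = √(-26893/44984 - 1/375) = √(-10129859/16869000) = I*√1708805914710/1686900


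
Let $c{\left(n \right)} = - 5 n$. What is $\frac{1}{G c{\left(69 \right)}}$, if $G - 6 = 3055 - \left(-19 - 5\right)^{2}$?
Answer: $- \frac{1}{857325} \approx -1.1664 \cdot 10^{-6}$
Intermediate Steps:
$G = 2485$ ($G = 6 + \left(3055 - \left(-19 - 5\right)^{2}\right) = 6 + \left(3055 - \left(-24\right)^{2}\right) = 6 + \left(3055 - 576\right) = 6 + 2479 = 2485$)
$\frac{1}{G c{\left(69 \right)}} = \frac{1}{2485 \left(\left(-5\right) 69\right)} = \frac{1}{2485 \left(-345\right)} = \frac{1}{2485} \left(- \frac{1}{345}\right) = - \frac{1}{857325}$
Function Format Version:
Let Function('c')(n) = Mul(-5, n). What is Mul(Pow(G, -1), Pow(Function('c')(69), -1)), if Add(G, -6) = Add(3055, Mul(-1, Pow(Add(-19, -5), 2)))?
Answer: Rational(-1, 857325) ≈ -1.1664e-6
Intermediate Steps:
G = 2485 (G = Add(6, Add(3055, Mul(-1, Pow(Add(-19, -5), 2)))) = Add(6, Add(3055, Mul(-1, Pow(-24, 2)))) = Add(6, Add(3055, Mul(-1, 576))) = Add(6, Add(3055, -576)) = Add(6, 2479) = 2485)
Mul(Pow(G, -1), Pow(Function('c')(69), -1)) = Mul(Pow(2485, -1), Pow(Mul(-5, 69), -1)) = Mul(Rational(1, 2485), Pow(-345, -1)) = Mul(Rational(1, 2485), Rational(-1, 345)) = Rational(-1, 857325)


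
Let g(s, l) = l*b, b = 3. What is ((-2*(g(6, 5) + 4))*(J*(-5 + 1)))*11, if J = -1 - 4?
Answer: -8360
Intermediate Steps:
J = -5
g(s, l) = 3*l (g(s, l) = l*3 = 3*l)
((-2*(g(6, 5) + 4))*(J*(-5 + 1)))*11 = ((-2*(3*5 + 4))*(-5*(-5 + 1)))*11 = ((-2*(15 + 4))*(-5*(-4)))*11 = (-2*19*20)*11 = -38*20*11 = -760*11 = -8360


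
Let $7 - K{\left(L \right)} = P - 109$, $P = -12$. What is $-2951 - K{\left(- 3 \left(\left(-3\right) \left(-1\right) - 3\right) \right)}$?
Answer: $-3079$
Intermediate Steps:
$K{\left(L \right)} = 128$ ($K{\left(L \right)} = 7 - \left(-12 - 109\right) = 7 - -121 = 7 + 121 = 128$)
$-2951 - K{\left(- 3 \left(\left(-3\right) \left(-1\right) - 3\right) \right)} = -2951 - 128 = -3079$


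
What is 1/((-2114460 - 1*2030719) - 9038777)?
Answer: -1/13183956 ≈ -7.5850e-8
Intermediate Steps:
1/((-2114460 - 1*2030719) - 9038777) = 1/((-2114460 - 2030719) - 9038777) = 1/(-4145179 - 9038777) = 1/(-13183956) = -1/13183956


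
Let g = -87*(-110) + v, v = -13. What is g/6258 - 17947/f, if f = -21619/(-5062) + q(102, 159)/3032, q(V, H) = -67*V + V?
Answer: -53858344064113/6154630356 ≈ -8750.9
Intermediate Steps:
q(V, H) = -66*V
f = 1966964/959249 (f = -21619/(-5062) - 66*102/3032 = -21619*(-1/5062) - 6732*1/3032 = 21619/5062 - 1683/758 = 1966964/959249 ≈ 2.0505)
g = 9557 (g = -87*(-110) - 13 = 9570 - 13 = 9557)
g/6258 - 17947/f = 9557/6258 - 17947/1966964/959249 = 9557*(1/6258) - 17947*959249/1966964 = 9557/6258 - 17215641803/1966964 = -53858344064113/6154630356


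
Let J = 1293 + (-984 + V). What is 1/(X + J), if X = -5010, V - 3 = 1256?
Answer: -1/3442 ≈ -0.00029053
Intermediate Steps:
V = 1259 (V = 3 + 1256 = 1259)
J = 1568 (J = 1293 + (-984 + 1259) = 1293 + 275 = 1568)
1/(X + J) = 1/(-5010 + 1568) = 1/(-3442) = -1/3442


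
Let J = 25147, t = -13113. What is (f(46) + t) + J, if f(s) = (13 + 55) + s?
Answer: 12148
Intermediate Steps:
f(s) = 68 + s
(f(46) + t) + J = ((68 + 46) - 13113) + 25147 = (114 - 13113) + 25147 = -12999 + 25147 = 12148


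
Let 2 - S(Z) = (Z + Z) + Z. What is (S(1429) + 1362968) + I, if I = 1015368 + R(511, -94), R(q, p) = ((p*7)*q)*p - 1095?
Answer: 33979328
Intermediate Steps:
S(Z) = 2 - 3*Z (S(Z) = 2 - ((Z + Z) + Z) = 2 - (2*Z + Z) = 2 - 3*Z)
R(q, p) = -1095 + 7*q*p² (R(q, p) = ((7*p)*q)*p - 1095 = (7*p*q)*p - 1095 = 7*q*p² - 1095 = -1095 + 7*q*p²)
I = 32620645 (I = 1015368 + (-1095 + 7*511*(-94)²) = 1015368 + (-1095 + 7*511*8836) = 1015368 + (-1095 + 31606372) = 1015368 + 31605277 = 32620645)
(S(1429) + 1362968) + I = ((2 - 3*1429) + 1362968) + 32620645 = ((2 - 4287) + 1362968) + 32620645 = (-4285 + 1362968) + 32620645 = 1358683 + 32620645 = 33979328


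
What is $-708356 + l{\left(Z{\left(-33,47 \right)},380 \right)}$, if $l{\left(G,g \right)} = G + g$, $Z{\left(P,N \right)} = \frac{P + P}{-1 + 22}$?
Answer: $- \frac{4955854}{7} \approx -7.0798 \cdot 10^{5}$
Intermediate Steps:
$Z{\left(P,N \right)} = \frac{2 P}{21}$
$-708356 + l{\left(Z{\left(-33,47 \right)},380 \right)} = -708356 + \left(\frac{2}{21} \left(-33\right) + 380\right) = -708356 + \left(- \frac{22}{7} + 380\right) = -708356 + \frac{2638}{7} = - \frac{4955854}{7}$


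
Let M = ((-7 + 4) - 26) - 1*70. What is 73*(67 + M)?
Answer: -2336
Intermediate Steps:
M = -99 (M = (-3 - 26) - 70 = -29 - 70 = -99)
73*(67 + M) = 73*(67 - 99) = 73*(-32) = -2336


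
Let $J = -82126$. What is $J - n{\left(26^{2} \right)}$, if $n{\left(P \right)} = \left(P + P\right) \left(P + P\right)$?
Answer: $-1910030$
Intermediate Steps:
$n{\left(P \right)} = 4 P^{2}$ ($n{\left(P \right)} = 2 P 2 P = 4 P^{2}$)
$J - n{\left(26^{2} \right)} = -82126 - 4 \left(26^{2}\right)^{2} = -82126 - 4 \cdot 676^{2} = -82126 - 4 \cdot 456976 = -82126 - 1827904 = -1910030$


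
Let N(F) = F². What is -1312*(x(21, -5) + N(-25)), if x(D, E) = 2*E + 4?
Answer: -812128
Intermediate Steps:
x(D, E) = 4 + 2*E
-1312*(x(21, -5) + N(-25)) = -1312*((4 + 2*(-5)) + (-25)²) = -1312*((4 - 10) + 625) = -1312*(-6 + 625) = -1312*619 = -812128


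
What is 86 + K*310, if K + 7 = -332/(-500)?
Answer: -46954/25 ≈ -1878.2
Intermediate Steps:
K = -792/125 (K = -7 - 332/(-500) = -7 - 332*(-1/500) = -7 + 83/125 = -792/125 ≈ -6.3360)
86 + K*310 = 86 - 792/125*310 = 86 - 49104/25 = -46954/25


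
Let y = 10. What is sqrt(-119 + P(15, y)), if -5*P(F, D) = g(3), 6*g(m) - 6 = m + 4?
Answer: I*sqrt(107490)/30 ≈ 10.929*I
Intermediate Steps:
g(m) = 5/3 + m/6 (g(m) = 1 + (m + 4)/6 = 1 + (4 + m)/6 = 1 + (2/3 + m/6) = 5/3 + m/6)
P(F, D) = -13/30 (P(F, D) = -(5/3 + (1/6)*3)/5 = -(5/3 + 1/2)/5 = -1/5*13/6 = -13/30)
sqrt(-119 + P(15, y)) = sqrt(-119 - 13/30) = sqrt(-3583/30) = I*sqrt(107490)/30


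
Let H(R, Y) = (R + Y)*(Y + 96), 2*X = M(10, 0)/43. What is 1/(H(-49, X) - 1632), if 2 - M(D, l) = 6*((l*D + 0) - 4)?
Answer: -1849/11688822 ≈ -0.00015819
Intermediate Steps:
M(D, l) = 26 - 6*D*l (M(D, l) = 2 - 6*((l*D + 0) - 4) = 2 - 6*((D*l + 0) - 4) = 2 - 6*(D*l - 4) = 2 - 6*(-4 + D*l) = 2 - (-24 + 6*D*l) = 2 + (24 - 6*D*l) = 26 - 6*D*l)
X = 13/43 (X = ((26 - 6*10*0)/43)/2 = ((26 + 0)*(1/43))/2 = (26*(1/43))/2 = (½)*(26/43) = 13/43 ≈ 0.30233)
H(R, Y) = (96 + Y)*(R + Y) (H(R, Y) = (R + Y)*(96 + Y) = (96 + Y)*(R + Y))
1/(H(-49, X) - 1632) = 1/(((13/43)² + 96*(-49) + 96*(13/43) - 49*13/43) - 1632) = 1/((169/1849 - 4704 + 1248/43 - 637/43) - 1632) = 1/(-8671254/1849 - 1632) = 1/(-11688822/1849) = -1849/11688822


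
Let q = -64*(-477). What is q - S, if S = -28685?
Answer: 59213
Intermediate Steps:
q = 30528
q - S = 30528 - 1*(-28685) = 30528 + 28685 = 59213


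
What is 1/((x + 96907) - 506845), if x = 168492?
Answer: -1/241446 ≈ -4.1417e-6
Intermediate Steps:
1/((x + 96907) - 506845) = 1/((168492 + 96907) - 506845) = 1/(265399 - 506845) = 1/(-241446) = -1/241446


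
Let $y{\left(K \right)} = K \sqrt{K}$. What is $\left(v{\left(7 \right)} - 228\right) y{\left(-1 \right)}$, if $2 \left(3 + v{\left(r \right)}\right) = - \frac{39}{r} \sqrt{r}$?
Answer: $i \left(231 + \frac{39 \sqrt{7}}{14}\right) \approx 238.37 i$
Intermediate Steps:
$v{\left(r \right)} = -3 - \frac{39}{2 \sqrt{r}}$ ($v{\left(r \right)} = -3 + \frac{- \frac{39}{r} \sqrt{r}}{2} = -3 + \frac{\left(-39\right) \frac{1}{\sqrt{r}}}{2} = -3 - \frac{39}{2 \sqrt{r}}$)
$y{\left(K \right)} = K^{\frac{3}{2}}$
$\left(v{\left(7 \right)} - 228\right) y{\left(-1 \right)} = \left(\left(-3 - \frac{39}{2 \sqrt{7}}\right) - 228\right) \left(-1\right)^{\frac{3}{2}} = \left(\left(-3 - \frac{39 \frac{\sqrt{7}}{7}}{2}\right) - 228\right) \left(- i\right) = \left(\left(-3 - \frac{39 \sqrt{7}}{14}\right) - 228\right) \left(- i\right) = \left(-231 - \frac{39 \sqrt{7}}{14}\right) \left(- i\right) = - i \left(-231 - \frac{39 \sqrt{7}}{14}\right)$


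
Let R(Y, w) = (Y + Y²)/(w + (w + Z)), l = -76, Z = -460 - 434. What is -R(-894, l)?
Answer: 399171/523 ≈ 763.23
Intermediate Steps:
Z = -894
R(Y, w) = (Y + Y²)/(-894 + 2*w) (R(Y, w) = (Y + Y²)/(w + (w - 894)) = (Y + Y²)/(w + (-894 + w)) = (Y + Y²)/(-894 + 2*w))
-R(-894, l) = -(-894)*(1 - 894)/(2*(-447 - 76)) = -(-894)*(-893)/(2*(-523)) = -(-894)*(-1)*(-893)/(2*523) = -1*(-399171/523) = 399171/523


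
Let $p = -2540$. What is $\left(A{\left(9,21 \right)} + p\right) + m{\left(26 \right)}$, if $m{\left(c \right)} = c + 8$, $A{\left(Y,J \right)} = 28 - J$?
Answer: $-2499$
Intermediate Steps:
$m{\left(c \right)} = 8 + c$
$\left(A{\left(9,21 \right)} + p\right) + m{\left(26 \right)} = \left(\left(28 - 21\right) - 2540\right) + \left(8 + 26\right) = \left(\left(28 - 21\right) - 2540\right) + 34 = \left(7 - 2540\right) + 34 = -2533 + 34 = -2499$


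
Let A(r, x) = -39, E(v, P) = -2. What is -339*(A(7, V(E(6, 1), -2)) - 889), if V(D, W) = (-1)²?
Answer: 314592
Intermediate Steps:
V(D, W) = 1
-339*(A(7, V(E(6, 1), -2)) - 889) = -339*(-39 - 889) = -339*(-928) = 314592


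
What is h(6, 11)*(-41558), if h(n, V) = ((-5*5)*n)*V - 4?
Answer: 68736932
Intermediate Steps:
h(n, V) = -4 - 25*V*n (h(n, V) = (-25*n)*V - 4 = -25*V*n - 4 = -4 - 25*V*n)
h(6, 11)*(-41558) = (-4 - 25*11*6)*(-41558) = (-4 - 1650)*(-41558) = -1654*(-41558) = 68736932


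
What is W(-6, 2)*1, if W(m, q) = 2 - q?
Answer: 0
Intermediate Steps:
W(-6, 2)*1 = (2 - 1*2)*1 = (2 - 2)*1 = 0*1 = 0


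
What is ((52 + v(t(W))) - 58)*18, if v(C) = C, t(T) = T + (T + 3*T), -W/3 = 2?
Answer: -648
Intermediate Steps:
W = -6 (W = -3*2 = -6)
t(T) = 5*T (t(T) = T + 4*T = 5*T)
((52 + v(t(W))) - 58)*18 = ((52 + 5*(-6)) - 58)*18 = ((52 - 30) - 58)*18 = (22 - 58)*18 = -36*18 = -648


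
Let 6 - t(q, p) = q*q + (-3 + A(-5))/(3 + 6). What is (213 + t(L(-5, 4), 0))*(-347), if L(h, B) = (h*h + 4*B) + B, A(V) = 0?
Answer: 1879699/3 ≈ 6.2657e+5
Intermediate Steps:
L(h, B) = h² + 5*B (L(h, B) = (h² + 4*B) + B = h² + 5*B)
t(q, p) = 19/3 - q² (t(q, p) = 6 - (q*q + (-3 + 0)/(3 + 6)) = 6 - (q² - 3/9) = 6 - (q² - 3*⅑) = 6 - (q² - ⅓) = 6 - (-⅓ + q²) = 6 + (⅓ - q²) = 19/3 - q²)
(213 + t(L(-5, 4), 0))*(-347) = (213 + (19/3 - ((-5)² + 5*4)²))*(-347) = (213 + (19/3 - (25 + 20)²))*(-347) = (213 + (19/3 - 1*45²))*(-347) = (213 + (19/3 - 1*2025))*(-347) = (213 + (19/3 - 2025))*(-347) = (213 - 6056/3)*(-347) = -5417/3*(-347) = 1879699/3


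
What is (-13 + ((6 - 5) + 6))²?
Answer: 36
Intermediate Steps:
(-13 + ((6 - 5) + 6))² = (-13 + (1 + 6))² = (-13 + 7)² = (-6)² = 36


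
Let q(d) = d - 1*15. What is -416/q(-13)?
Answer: 104/7 ≈ 14.857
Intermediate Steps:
q(d) = -15 + d (q(d) = d - 15 = -15 + d)
-416/q(-13) = -416/(-15 - 13) = -416/(-28) = -416*(-1/28) = 104/7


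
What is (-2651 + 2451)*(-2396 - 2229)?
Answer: 925000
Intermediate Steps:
(-2651 + 2451)*(-2396 - 2229) = -200*(-4625) = 925000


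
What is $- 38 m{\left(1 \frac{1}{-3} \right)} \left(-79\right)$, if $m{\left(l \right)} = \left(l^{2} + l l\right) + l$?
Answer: $- \frac{3002}{9} \approx -333.56$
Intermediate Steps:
$m{\left(l \right)} = l + 2 l^{2}$ ($m{\left(l \right)} = \left(l^{2} + l^{2}\right) + l = 2 l^{2} + l = l + 2 l^{2}$)
$- 38 m{\left(1 \frac{1}{-3} \right)} \left(-79\right) = - 38 \cdot 1 \frac{1}{-3} \left(1 + 2 \cdot 1 \frac{1}{-3}\right) \left(-79\right) = - 38 \cdot 1 \left(- \frac{1}{3}\right) \left(1 + 2 \cdot 1 \left(- \frac{1}{3}\right)\right) \left(-79\right) = - 38 \left(- \frac{1 + 2 \left(- \frac{1}{3}\right)}{3}\right) \left(-79\right) = - 38 \left(- \frac{1 - \frac{2}{3}}{3}\right) \left(-79\right) = - 38 \left(\left(- \frac{1}{3}\right) \frac{1}{3}\right) \left(-79\right) = \left(-38\right) \left(- \frac{1}{9}\right) \left(-79\right) = \frac{38}{9} \left(-79\right) = - \frac{3002}{9}$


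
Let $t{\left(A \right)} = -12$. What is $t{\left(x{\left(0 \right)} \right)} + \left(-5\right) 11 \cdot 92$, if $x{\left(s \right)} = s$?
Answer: $-5072$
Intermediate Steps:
$t{\left(x{\left(0 \right)} \right)} + \left(-5\right) 11 \cdot 92 = -12 + \left(-5\right) 11 \cdot 92 = -12 - 5060 = -5072$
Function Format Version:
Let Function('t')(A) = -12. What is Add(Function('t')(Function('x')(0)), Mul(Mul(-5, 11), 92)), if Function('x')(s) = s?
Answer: -5072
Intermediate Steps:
Add(Function('t')(Function('x')(0)), Mul(Mul(-5, 11), 92)) = Add(-12, Mul(Mul(-5, 11), 92)) = Add(-12, Mul(-55, 92)) = Add(-12, -5060) = -5072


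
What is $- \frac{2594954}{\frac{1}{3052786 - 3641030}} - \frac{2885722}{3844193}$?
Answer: $\frac{5868030376221368046}{3844193} \approx 1.5265 \cdot 10^{12}$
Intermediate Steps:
$- \frac{2594954}{\frac{1}{3052786 - 3641030}} - \frac{2885722}{3844193} = - \frac{2594954}{\frac{1}{-588244}} - \frac{2885722}{3844193} = - \frac{2594954}{- \frac{1}{588244}} - \frac{2885722}{3844193} = \left(-2594954\right) \left(-588244\right) - \frac{2885722}{3844193} = 1526466120776 - \frac{2885722}{3844193} = \frac{5868030376221368046}{3844193}$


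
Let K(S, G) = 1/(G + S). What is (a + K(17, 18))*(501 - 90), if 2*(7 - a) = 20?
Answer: -42744/35 ≈ -1221.3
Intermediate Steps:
a = -3 (a = 7 - ½*20 = 7 - 10 = -3)
(a + K(17, 18))*(501 - 90) = (-3 + 1/(18 + 17))*(501 - 90) = (-3 + 1/35)*411 = -104/35*411 = -42744/35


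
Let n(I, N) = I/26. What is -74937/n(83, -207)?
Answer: -1948362/83 ≈ -23474.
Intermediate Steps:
n(I, N) = I/26 (n(I, N) = I*(1/26) = I/26)
-74937/n(83, -207) = -74937/((1/26)*83) = -74937/83/26 = -74937*26/83 = -1948362/83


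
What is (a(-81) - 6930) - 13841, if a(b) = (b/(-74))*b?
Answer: -1543615/74 ≈ -20860.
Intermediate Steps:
a(b) = -b²/74 (a(b) = (b*(-1/74))*b = (-b/74)*b = -b²/74)
(a(-81) - 6930) - 13841 = (-1/74*(-81)² - 6930) - 13841 = (-1/74*6561 - 6930) - 13841 = (-6561/74 - 6930) - 13841 = -519381/74 - 13841 = -1543615/74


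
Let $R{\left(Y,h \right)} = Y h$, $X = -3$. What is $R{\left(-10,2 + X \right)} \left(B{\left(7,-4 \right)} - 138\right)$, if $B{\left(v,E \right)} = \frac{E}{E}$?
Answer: $-1370$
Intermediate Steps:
$B{\left(v,E \right)} = 1$
$R{\left(-10,2 + X \right)} \left(B{\left(7,-4 \right)} - 138\right) = - 10 \left(2 - 3\right) \left(1 - 138\right) = \left(-10\right) \left(-1\right) \left(-137\right) = 10 \left(-137\right) = -1370$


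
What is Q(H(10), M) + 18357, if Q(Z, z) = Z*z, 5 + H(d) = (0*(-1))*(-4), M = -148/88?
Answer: 404039/22 ≈ 18365.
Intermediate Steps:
M = -37/22 (M = -148*1/88 = -37/22 ≈ -1.6818)
H(d) = -5 (H(d) = -5 + (0*(-1))*(-4) = -5 + 0*(-4) = -5 + 0 = -5)
Q(H(10), M) + 18357 = -5*(-37/22) + 18357 = 185/22 + 18357 = 404039/22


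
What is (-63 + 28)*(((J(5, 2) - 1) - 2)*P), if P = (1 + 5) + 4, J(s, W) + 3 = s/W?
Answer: 1225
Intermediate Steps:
J(s, W) = -3 + s/W
P = 10 (P = 6 + 4 = 10)
(-63 + 28)*(((J(5, 2) - 1) - 2)*P) = (-63 + 28)*((((-3 + 5/2) - 1) - 2)*10) = -35*(((-3 + 5*(1/2)) - 1) - 2)*10 = -35*(((-3 + 5/2) - 1) - 2)*10 = -35*((-1/2 - 1) - 2)*10 = -35*(-3/2 - 2)*10 = -(-245)*10/2 = -35*(-35) = 1225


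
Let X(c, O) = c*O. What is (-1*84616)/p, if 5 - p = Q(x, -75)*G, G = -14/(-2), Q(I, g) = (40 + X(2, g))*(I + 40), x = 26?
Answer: -84616/50825 ≈ -1.6649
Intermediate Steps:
X(c, O) = O*c
Q(I, g) = (40 + I)*(40 + 2*g) (Q(I, g) = (40 + g*2)*(I + 40) = (40 + 2*g)*(40 + I) = (40 + I)*(40 + 2*g))
G = 7 (G = -14*(-1/2) = 7)
p = 50825 (p = 5 - (1600 + 40*26 + 80*(-75) + 2*26*(-75))*7 = 5 - (1600 + 1040 - 6000 - 3900)*7 = 5 - (-7260)*7 = 5 - 1*(-50820) = 5 + 50820 = 50825)
(-1*84616)/p = -1*84616/50825 = -84616*1/50825 = -84616/50825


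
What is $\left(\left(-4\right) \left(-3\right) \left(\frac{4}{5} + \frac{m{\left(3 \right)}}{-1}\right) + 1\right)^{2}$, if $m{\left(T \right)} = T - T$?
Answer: $\frac{2809}{25} \approx 112.36$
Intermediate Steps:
$m{\left(T \right)} = 0$
$\left(\left(-4\right) \left(-3\right) \left(\frac{4}{5} + \frac{m{\left(3 \right)}}{-1}\right) + 1\right)^{2} = \left(\left(-4\right) \left(-3\right) \left(\frac{4}{5} + \frac{0}{-1}\right) + 1\right)^{2} = \left(12 \left(4 \cdot \frac{1}{5} + 0 \left(-1\right)\right) + 1\right)^{2} = \left(12 \left(\frac{4}{5} + 0\right) + 1\right)^{2} = \left(12 \cdot \frac{4}{5} + 1\right)^{2} = \left(\frac{48}{5} + 1\right)^{2} = \left(\frac{53}{5}\right)^{2} = \frac{2809}{25}$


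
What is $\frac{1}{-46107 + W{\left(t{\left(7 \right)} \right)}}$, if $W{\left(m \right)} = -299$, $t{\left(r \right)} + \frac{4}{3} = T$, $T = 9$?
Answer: $- \frac{1}{46406} \approx -2.1549 \cdot 10^{-5}$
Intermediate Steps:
$t{\left(r \right)} = \frac{23}{3}$ ($t{\left(r \right)} = - \frac{4}{3} + 9 = \frac{23}{3}$)
$\frac{1}{-46107 + W{\left(t{\left(7 \right)} \right)}} = \frac{1}{-46107 - 299} = \frac{1}{-46406} = - \frac{1}{46406}$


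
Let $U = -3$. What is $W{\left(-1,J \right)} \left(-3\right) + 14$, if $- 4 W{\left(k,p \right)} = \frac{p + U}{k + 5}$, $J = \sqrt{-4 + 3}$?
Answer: $\frac{215}{16} + \frac{3 i}{16} \approx 13.438 + 0.1875 i$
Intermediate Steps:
$J = i$ ($J = \sqrt{-1} = i \approx 1.0 i$)
$W{\left(k,p \right)} = - \frac{-3 + p}{4 \left(5 + k\right)}$ ($W{\left(k,p \right)} = - \frac{\left(p - 3\right) \frac{1}{k + 5}}{4} = - \frac{\left(-3 + p\right) \frac{1}{5 + k}}{4} = - \frac{\frac{1}{5 + k} \left(-3 + p\right)}{4} = - \frac{-3 + p}{4 \left(5 + k\right)}$)
$W{\left(-1,J \right)} \left(-3\right) + 14 = \frac{3 - i}{4 \left(5 - 1\right)} \left(-3\right) + 14 = \frac{3 - i}{4 \cdot 4} \left(-3\right) + 14 = \frac{1}{4} \cdot \frac{1}{4} \left(3 - i\right) \left(-3\right) + 14 = \left(\frac{3}{16} - \frac{i}{16}\right) \left(-3\right) + 14 = \left(- \frac{9}{16} + \frac{3 i}{16}\right) + 14 = \frac{215}{16} + \frac{3 i}{16}$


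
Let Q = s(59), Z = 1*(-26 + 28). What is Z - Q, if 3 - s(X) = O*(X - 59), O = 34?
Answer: -1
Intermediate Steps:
s(X) = 2009 - 34*X (s(X) = 3 - 34*(X - 59) = 3 - 34*(-59 + X) = 3 - (-2006 + 34*X) = 3 + (2006 - 34*X) = 2009 - 34*X)
Z = 2 (Z = 1*2 = 2)
Q = 3 (Q = 2009 - 34*59 = 2009 - 2006 = 3)
Z - Q = 2 - 1*3 = 2 - 3 = -1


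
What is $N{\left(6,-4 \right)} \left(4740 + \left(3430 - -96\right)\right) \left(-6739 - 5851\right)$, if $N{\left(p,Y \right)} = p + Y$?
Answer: $-208137880$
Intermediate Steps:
$N{\left(p,Y \right)} = Y + p$
$N{\left(6,-4 \right)} \left(4740 + \left(3430 - -96\right)\right) \left(-6739 - 5851\right) = \left(-4 + 6\right) \left(4740 + \left(3430 - -96\right)\right) \left(-6739 - 5851\right) = 2 \left(4740 + \left(3430 + 96\right)\right) \left(-12590\right) = 2 \left(4740 + 3526\right) \left(-12590\right) = 2 \cdot 8266 \left(-12590\right) = 2 \left(-104068940\right) = -208137880$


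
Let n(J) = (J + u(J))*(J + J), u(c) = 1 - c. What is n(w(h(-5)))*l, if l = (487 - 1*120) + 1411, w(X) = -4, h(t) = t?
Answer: -14224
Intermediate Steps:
l = 1778 (l = (487 - 120) + 1411 = 367 + 1411 = 1778)
n(J) = 2*J (n(J) = (J + (1 - J))*(J + J) = 1*(2*J) = 2*J)
n(w(h(-5)))*l = (2*(-4))*1778 = -8*1778 = -14224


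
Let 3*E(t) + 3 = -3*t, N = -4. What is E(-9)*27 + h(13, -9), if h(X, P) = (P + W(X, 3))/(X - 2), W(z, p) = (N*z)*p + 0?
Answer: 201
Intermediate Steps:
W(z, p) = -4*p*z (W(z, p) = (-4*z)*p + 0 = -4*p*z + 0 = -4*p*z)
h(X, P) = (P - 12*X)/(-2 + X) (h(X, P) = (P - 4*3*X)/(X - 2) = (P - 12*X)/(-2 + X))
E(t) = -1 - t (E(t) = -1 + (-3*t)/3 = -1 - t)
E(-9)*27 + h(13, -9) = (-1 - 1*(-9))*27 + (-9 - 12*13)/(-2 + 13) = (-1 + 9)*27 + (-9 - 156)/11 = 8*27 + (1/11)*(-165) = 216 - 15 = 201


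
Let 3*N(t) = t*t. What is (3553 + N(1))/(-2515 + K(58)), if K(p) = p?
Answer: -820/567 ≈ -1.4462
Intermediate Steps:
N(t) = t²/3 (N(t) = (t*t)/3 = t²/3)
(3553 + N(1))/(-2515 + K(58)) = (3553 + (⅓)*1²)/(-2515 + 58) = (3553 + (⅓)*1)/(-2457) = (3553 + ⅓)*(-1/2457) = (10660/3)*(-1/2457) = -820/567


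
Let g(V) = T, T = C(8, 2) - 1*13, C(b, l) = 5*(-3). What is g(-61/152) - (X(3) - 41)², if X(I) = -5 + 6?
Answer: -1628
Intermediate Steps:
C(b, l) = -15
X(I) = 1
T = -28 (T = -15 - 1*13 = -15 - 13 = -28)
g(V) = -28
g(-61/152) - (X(3) - 41)² = -28 - (1 - 41)² = -28 - 1*(-40)² = -28 - 1*1600 = -28 - 1600 = -1628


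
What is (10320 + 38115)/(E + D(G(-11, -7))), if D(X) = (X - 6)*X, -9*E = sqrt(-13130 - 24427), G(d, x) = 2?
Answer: -1162440/1583 + 48435*I*sqrt(4173)/1583 ≈ -734.33 + 1976.5*I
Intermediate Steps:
E = -I*sqrt(4173)/3 (E = -sqrt(-13130 - 24427)/9 = -I*sqrt(4173)/3 ≈ -21.533*I)
D(X) = X*(-6 + X) (D(X) = (-6 + X)*X = X*(-6 + X))
(10320 + 38115)/(E + D(G(-11, -7))) = (10320 + 38115)/(-I*sqrt(4173)/3 + 2*(-6 + 2)) = 48435/(-I*sqrt(4173)/3 + 2*(-4)) = 48435/(-I*sqrt(4173)/3 - 8) = 48435/(-8 - I*sqrt(4173)/3)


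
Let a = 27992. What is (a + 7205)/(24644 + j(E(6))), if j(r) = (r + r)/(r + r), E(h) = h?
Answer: 35197/24645 ≈ 1.4282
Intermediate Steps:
j(r) = 1 (j(r) = (2*r)/((2*r)) = (2*r)*(1/(2*r)) = 1)
(a + 7205)/(24644 + j(E(6))) = (27992 + 7205)/(24644 + 1) = 35197/24645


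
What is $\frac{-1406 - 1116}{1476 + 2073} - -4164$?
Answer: $\frac{1136578}{273} \approx 4163.3$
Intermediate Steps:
$\frac{-1406 - 1116}{1476 + 2073} - -4164 = - \frac{2522}{3549} + 4164 = \left(-2522\right) \frac{1}{3549} + 4164 = - \frac{194}{273} + 4164 = \frac{1136578}{273}$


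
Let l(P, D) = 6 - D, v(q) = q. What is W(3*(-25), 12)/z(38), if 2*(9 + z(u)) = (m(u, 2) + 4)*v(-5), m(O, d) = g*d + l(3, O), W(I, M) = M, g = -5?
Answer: 6/43 ≈ 0.13953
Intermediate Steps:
m(O, d) = 6 - O - 5*d (m(O, d) = -5*d + (6 - O) = 6 - O - 5*d)
z(u) = -9 + 5*u/2 (z(u) = -9 + (((6 - u - 5*2) + 4)*(-5))/2 = -9 + (((6 - u - 10) + 4)*(-5))/2 = -9 + (((-4 - u) + 4)*(-5))/2 = -9 + (-u*(-5))/2 = -9 + (5*u)/2 = -9 + 5*u/2)
W(3*(-25), 12)/z(38) = 12/(-9 + (5/2)*38) = 12/(-9 + 95) = 12/86 = 12*(1/86) = 6/43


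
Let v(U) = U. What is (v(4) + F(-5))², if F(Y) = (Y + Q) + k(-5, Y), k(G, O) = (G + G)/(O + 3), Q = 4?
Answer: 64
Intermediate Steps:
k(G, O) = 2*G/(3 + O) (k(G, O) = (2*G)/(3 + O) = 2*G/(3 + O))
F(Y) = 4 + Y - 10/(3 + Y) (F(Y) = (Y + 4) + 2*(-5)/(3 + Y) = (4 + Y) - 10/(3 + Y) = 4 + Y - 10/(3 + Y))
(v(4) + F(-5))² = (4 + (-10 + (3 - 5)*(4 - 5))/(3 - 5))² = (4 + (-10 - 2*(-1))/(-2))² = (4 - (-10 + 2)/2)² = (4 - ½*(-8))² = (4 + 4)² = 8² = 64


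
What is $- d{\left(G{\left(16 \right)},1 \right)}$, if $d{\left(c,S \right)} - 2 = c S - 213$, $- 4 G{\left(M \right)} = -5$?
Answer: $\frac{839}{4} \approx 209.75$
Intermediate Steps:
$G{\left(M \right)} = \frac{5}{4}$ ($G{\left(M \right)} = \left(- \frac{1}{4}\right) \left(-5\right) = \frac{5}{4}$)
$d{\left(c,S \right)} = -211 + S c$ ($d{\left(c,S \right)} = 2 + \left(c S - 213\right) = 2 + \left(S c - 213\right) = 2 + \left(-213 + S c\right) = -211 + S c$)
$- d{\left(G{\left(16 \right)},1 \right)} = - (-211 + 1 \cdot \frac{5}{4}) = - (-211 + \frac{5}{4}) = \left(-1\right) \left(- \frac{839}{4}\right) = \frac{839}{4}$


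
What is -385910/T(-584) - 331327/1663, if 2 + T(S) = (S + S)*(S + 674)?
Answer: -17093994282/87408943 ≈ -195.56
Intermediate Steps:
T(S) = -2 + 2*S*(674 + S) (T(S) = -2 + (S + S)*(S + 674) = -2 + (2*S)*(674 + S) = -2 + 2*S*(674 + S))
-385910/T(-584) - 331327/1663 = -385910/(-2 + 2*(-584)**2 + 1348*(-584)) - 331327/1663 = -385910/(-2 + 2*341056 - 787232) - 331327*1/1663 = -385910/(-2 + 682112 - 787232) - 331327/1663 = -385910/(-105122) - 331327/1663 = -385910*(-1/105122) - 331327/1663 = 192955/52561 - 331327/1663 = -17093994282/87408943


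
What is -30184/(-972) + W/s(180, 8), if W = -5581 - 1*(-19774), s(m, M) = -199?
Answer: -1947245/48357 ≈ -40.268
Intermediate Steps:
W = 14193 (W = -5581 + 19774 = 14193)
-30184/(-972) + W/s(180, 8) = -30184/(-972) + 14193/(-199) = -30184*(-1/972) + 14193*(-1/199) = 7546/243 - 14193/199 = -1947245/48357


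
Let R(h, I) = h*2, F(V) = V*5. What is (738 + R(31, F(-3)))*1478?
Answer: 1182400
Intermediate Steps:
F(V) = 5*V
R(h, I) = 2*h
(738 + R(31, F(-3)))*1478 = (738 + 2*31)*1478 = (738 + 62)*1478 = 800*1478 = 1182400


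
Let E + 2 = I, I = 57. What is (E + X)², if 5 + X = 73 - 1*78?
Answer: 2025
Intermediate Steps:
X = -10 (X = -5 + (73 - 1*78) = -5 + (73 - 78) = -5 - 5 = -10)
E = 55 (E = -2 + 57 = 55)
(E + X)² = (55 - 10)² = 45² = 2025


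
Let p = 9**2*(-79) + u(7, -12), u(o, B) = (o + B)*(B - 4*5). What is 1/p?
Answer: -1/6239 ≈ -0.00016028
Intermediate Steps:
u(o, B) = (-20 + B)*(B + o) (u(o, B) = (B + o)*(B - 20) = (B + o)*(-20 + B) = (-20 + B)*(B + o))
p = -6239 (p = 9**2*(-79) + ((-12)**2 - 20*(-12) - 20*7 - 12*7) = 81*(-79) + (144 + 240 - 140 - 84) = -6399 + 160 = -6239)
1/p = 1/(-6239) = -1/6239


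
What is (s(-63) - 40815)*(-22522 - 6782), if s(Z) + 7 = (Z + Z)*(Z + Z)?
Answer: 731017584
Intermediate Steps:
s(Z) = -7 + 4*Z**2 (s(Z) = -7 + (Z + Z)*(Z + Z) = -7 + (2*Z)*(2*Z) = -7 + 4*Z**2)
(s(-63) - 40815)*(-22522 - 6782) = ((-7 + 4*(-63)**2) - 40815)*(-22522 - 6782) = ((-7 + 4*3969) - 40815)*(-29304) = ((-7 + 15876) - 40815)*(-29304) = (15869 - 40815)*(-29304) = -24946*(-29304) = 731017584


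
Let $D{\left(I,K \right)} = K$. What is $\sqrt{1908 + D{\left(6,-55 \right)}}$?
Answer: $\sqrt{1853} \approx 43.047$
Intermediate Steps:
$\sqrt{1908 + D{\left(6,-55 \right)}} = \sqrt{1908 - 55} = \sqrt{1853}$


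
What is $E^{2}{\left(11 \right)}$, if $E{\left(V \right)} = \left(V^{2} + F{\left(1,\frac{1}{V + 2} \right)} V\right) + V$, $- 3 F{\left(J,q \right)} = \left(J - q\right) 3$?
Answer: $\frac{2509056}{169} \approx 14846.0$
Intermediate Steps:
$F{\left(J,q \right)} = q - J$ ($F{\left(J,q \right)} = - \frac{\left(J - q\right) 3}{3} = - \frac{- 3 q + 3 J}{3} = q - J$)
$E{\left(V \right)} = V + V^{2} + V \left(-1 + \frac{1}{2 + V}\right)$ ($E{\left(V \right)} = \left(V^{2} + \left(\frac{1}{V + 2} - 1\right) V\right) + V = \left(V^{2} + \left(\frac{1}{2 + V} - 1\right) V\right) + V = \left(V^{2} + \left(-1 + \frac{1}{2 + V}\right) V\right) + V = \left(V^{2} + V \left(-1 + \frac{1}{2 + V}\right)\right) + V = V + V^{2} + V \left(-1 + \frac{1}{2 + V}\right)$)
$E^{2}{\left(11 \right)} = \left(\frac{11 \left(1 + 11 \left(2 + 11\right)\right)}{2 + 11}\right)^{2} = \left(\frac{11 \left(1 + 11 \cdot 13\right)}{13}\right)^{2} = \left(11 \cdot \frac{1}{13} \left(1 + 143\right)\right)^{2} = \left(11 \cdot \frac{1}{13} \cdot 144\right)^{2} = \left(\frac{1584}{13}\right)^{2} = \frac{2509056}{169}$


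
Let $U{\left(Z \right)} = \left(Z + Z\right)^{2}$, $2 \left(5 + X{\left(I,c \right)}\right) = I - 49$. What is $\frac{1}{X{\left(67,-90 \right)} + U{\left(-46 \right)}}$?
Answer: $\frac{1}{8468} \approx 0.00011809$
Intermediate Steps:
$X{\left(I,c \right)} = - \frac{59}{2} + \frac{I}{2}$ ($X{\left(I,c \right)} = -5 + \frac{I - 49}{2} = -5 + \frac{-49 + I}{2} = -5 + \left(- \frac{49}{2} + \frac{I}{2}\right) = - \frac{59}{2} + \frac{I}{2}$)
$U{\left(Z \right)} = 4 Z^{2}$ ($U{\left(Z \right)} = \left(2 Z\right)^{2} = 4 Z^{2}$)
$\frac{1}{X{\left(67,-90 \right)} + U{\left(-46 \right)}} = \frac{1}{\left(- \frac{59}{2} + \frac{1}{2} \cdot 67\right) + 4 \left(-46\right)^{2}} = \frac{1}{\left(- \frac{59}{2} + \frac{67}{2}\right) + 4 \cdot 2116} = \frac{1}{4 + 8464} = \frac{1}{8468}$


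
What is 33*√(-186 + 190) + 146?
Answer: 212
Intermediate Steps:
33*√(-186 + 190) + 146 = 33*√4 + 146 = 33*2 + 146 = 66 + 146 = 212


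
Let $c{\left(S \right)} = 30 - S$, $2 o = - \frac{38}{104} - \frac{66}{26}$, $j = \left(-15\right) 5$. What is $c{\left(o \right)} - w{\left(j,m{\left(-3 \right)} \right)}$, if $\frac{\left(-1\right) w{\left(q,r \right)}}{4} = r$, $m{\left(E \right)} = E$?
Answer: $\frac{2023}{104} \approx 19.452$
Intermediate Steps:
$j = -75$
$w{\left(q,r \right)} = - 4 r$
$o = - \frac{151}{104}$ ($o = \frac{- \frac{38}{104} - \frac{66}{26}}{2} = \frac{\left(-38\right) \frac{1}{104} - \frac{33}{13}}{2} = \frac{- \frac{19}{52} - \frac{33}{13}}{2} = \frac{1}{2} \left(- \frac{151}{52}\right) = - \frac{151}{104} \approx -1.4519$)
$c{\left(o \right)} - w{\left(j,m{\left(-3 \right)} \right)} = \left(30 - - \frac{151}{104}\right) - \left(-4\right) \left(-3\right) = \left(30 + \frac{151}{104}\right) - 12 = \frac{3271}{104} - 12 = \frac{2023}{104}$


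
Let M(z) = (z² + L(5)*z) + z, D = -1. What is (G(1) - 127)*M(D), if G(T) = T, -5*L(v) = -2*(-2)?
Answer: -504/5 ≈ -100.80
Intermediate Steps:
L(v) = -⅘ (L(v) = -(-2)*(-2)/5 = -⅕*4 = -⅘)
M(z) = z² + z/5 (M(z) = (z² - 4*z/5) + z = z² + z/5)
(G(1) - 127)*M(D) = (1 - 127)*(-(⅕ - 1)) = -(-126)*(-4)/5 = -126*⅘ = -504/5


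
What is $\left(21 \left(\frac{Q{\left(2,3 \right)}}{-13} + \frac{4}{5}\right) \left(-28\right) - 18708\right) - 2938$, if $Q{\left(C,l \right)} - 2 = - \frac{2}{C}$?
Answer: $- \frac{1434626}{65} \approx -22071.0$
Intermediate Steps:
$Q{\left(C,l \right)} = 2 - \frac{2}{C}$
$\left(21 \left(\frac{Q{\left(2,3 \right)}}{-13} + \frac{4}{5}\right) \left(-28\right) - 18708\right) - 2938 = \left(21 \left(\frac{2 - \frac{2}{2}}{-13} + \frac{4}{5}\right) \left(-28\right) - 18708\right) - 2938 = \left(21 \left(\left(2 - 1\right) \left(- \frac{1}{13}\right) + 4 \cdot \frac{1}{5}\right) \left(-28\right) - 18708\right) - 2938 = \left(21 \left(\left(2 - 1\right) \left(- \frac{1}{13}\right) + \frac{4}{5}\right) \left(-28\right) - 18708\right) - 2938 = \left(21 \left(1 \left(- \frac{1}{13}\right) + \frac{4}{5}\right) \left(-28\right) - 18708\right) - 2938 = \left(21 \left(- \frac{1}{13} + \frac{4}{5}\right) \left(-28\right) - 18708\right) - 2938 = \left(21 \cdot \frac{47}{65} \left(-28\right) - 18708\right) - 2938 = \left(\frac{987}{65} \left(-28\right) - 18708\right) - 2938 = \left(- \frac{27636}{65} - 18708\right) - 2938 = - \frac{1243656}{65} - 2938 = - \frac{1434626}{65}$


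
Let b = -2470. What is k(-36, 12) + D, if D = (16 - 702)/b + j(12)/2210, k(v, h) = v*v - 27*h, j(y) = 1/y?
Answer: 489911323/503880 ≈ 972.28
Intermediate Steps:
k(v, h) = v² - 27*h
D = 139963/503880 (D = (16 - 702)/(-2470) + 1/(12*2210) = -686*(-1/2470) + (1/12)*(1/2210) = 343/1235 + 1/26520 = 139963/503880 ≈ 0.27777)
k(-36, 12) + D = ((-36)² - 27*12) + 139963/503880 = (1296 - 324) + 139963/503880 = 972 + 139963/503880 = 489911323/503880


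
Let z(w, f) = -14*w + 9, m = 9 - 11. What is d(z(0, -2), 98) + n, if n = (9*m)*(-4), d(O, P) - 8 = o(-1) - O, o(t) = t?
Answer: 70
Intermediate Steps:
m = -2
z(w, f) = 9 - 14*w
d(O, P) = 7 - O (d(O, P) = 8 + (-1 - O) = 7 - O)
n = 72 (n = (9*(-2))*(-4) = -18*(-4) = 72)
d(z(0, -2), 98) + n = (7 - (9 - 14*0)) + 72 = (7 - (9 + 0)) + 72 = (7 - 1*9) + 72 = (7 - 9) + 72 = -2 + 72 = 70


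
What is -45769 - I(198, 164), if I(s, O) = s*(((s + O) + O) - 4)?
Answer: -149125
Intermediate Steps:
I(s, O) = s*(-4 + s + 2*O) (I(s, O) = s*(((O + s) + O) - 4) = s*((s + 2*O) - 4) = s*(-4 + s + 2*O))
-45769 - I(198, 164) = -45769 - 198*(-4 + 198 + 2*164) = -45769 - 198*(-4 + 198 + 328) = -45769 - 198*522 = -45769 - 1*103356 = -45769 - 103356 = -149125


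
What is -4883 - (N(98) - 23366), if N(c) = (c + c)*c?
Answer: -725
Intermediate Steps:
N(c) = 2*c**2 (N(c) = (2*c)*c = 2*c**2)
-4883 - (N(98) - 23366) = -4883 - (2*98**2 - 23366) = -4883 - (2*9604 - 23366) = -4883 - (19208 - 23366) = -4883 - 1*(-4158) = -4883 + 4158 = -725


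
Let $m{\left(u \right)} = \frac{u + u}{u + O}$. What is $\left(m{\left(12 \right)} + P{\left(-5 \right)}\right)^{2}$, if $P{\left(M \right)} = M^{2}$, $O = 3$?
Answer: $\frac{17689}{25} \approx 707.56$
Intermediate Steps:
$m{\left(u \right)} = \frac{2 u}{3 + u}$ ($m{\left(u \right)} = \frac{u + u}{u + 3} = \frac{2 u}{3 + u}$)
$\left(m{\left(12 \right)} + P{\left(-5 \right)}\right)^{2} = \left(2 \cdot 12 \frac{1}{3 + 12} + \left(-5\right)^{2}\right)^{2} = \left(2 \cdot 12 \cdot \frac{1}{15} + 25\right)^{2} = \left(\frac{8}{5} + 25\right)^{2} = \left(\frac{133}{5}\right)^{2} = \frac{17689}{25}$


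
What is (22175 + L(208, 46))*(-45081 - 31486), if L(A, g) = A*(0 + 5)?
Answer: -1777502905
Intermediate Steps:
L(A, g) = 5*A (L(A, g) = A*5 = 5*A)
(22175 + L(208, 46))*(-45081 - 31486) = (22175 + 5*208)*(-45081 - 31486) = (22175 + 1040)*(-76567) = 23215*(-76567) = -1777502905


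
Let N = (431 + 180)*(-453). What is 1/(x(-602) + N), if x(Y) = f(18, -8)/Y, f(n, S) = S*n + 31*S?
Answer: -43/11901641 ≈ -3.6129e-6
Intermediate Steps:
f(n, S) = 31*S + S*n
N = -276783 (N = 611*(-453) = -276783)
x(Y) = -392/Y (x(Y) = (-8*(31 + 18))/Y = (-8*49)/Y = -392/Y)
1/(x(-602) + N) = 1/(-392/(-602) - 276783) = 1/(-392*(-1/602) - 276783) = 1/(28/43 - 276783) = 1/(-11901641/43) = -43/11901641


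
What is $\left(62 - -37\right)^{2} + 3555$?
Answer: $13356$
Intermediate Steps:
$\left(62 - -37\right)^{2} + 3555 = \left(62 + \left(-6 + 43\right)\right)^{2} + 3555 = \left(62 + 37\right)^{2} + 3555 = 99^{2} + 3555 = 9801 + 3555 = 13356$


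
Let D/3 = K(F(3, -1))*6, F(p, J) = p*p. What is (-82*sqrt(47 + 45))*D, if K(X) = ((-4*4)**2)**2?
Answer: -193462272*sqrt(23) ≈ -9.2781e+8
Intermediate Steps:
F(p, J) = p**2
K(X) = 65536 (K(X) = ((-16)**2)**2 = 256**2 = 65536)
D = 1179648 (D = 3*(65536*6) = 3*393216 = 1179648)
(-82*sqrt(47 + 45))*D = -82*sqrt(47 + 45)*1179648 = -164*sqrt(23)*1179648 = -193462272*sqrt(23)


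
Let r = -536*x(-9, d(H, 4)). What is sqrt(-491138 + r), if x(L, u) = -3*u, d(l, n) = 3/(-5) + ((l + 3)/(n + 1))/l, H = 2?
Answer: I*sqrt(12282470)/5 ≈ 700.93*I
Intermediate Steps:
d(l, n) = -3/5 + (3 + l)/(l*(1 + n)) (d(l, n) = 3*(-1/5) + ((3 + l)/(1 + n))/l = -3/5 + ((3 + l)/(1 + n))/l = -3/5 + (3 + l)/(l*(1 + n)))
r = -804/5 (r = -(-1608)*(1/5)*(15 + 2*2 - 3*2*4)/(2*(1 + 4)) = -(-1608)*(1/5)*(1/2)*(15 + 4 - 24)/5 = -(-1608)*(1/5)*(1/2)*(1/5)*(-5) = -(-1608)*(-1)/10 = -536*3/10 = -804/5 ≈ -160.80)
sqrt(-491138 + r) = sqrt(-491138 - 804/5) = sqrt(-2456494/5) = I*sqrt(12282470)/5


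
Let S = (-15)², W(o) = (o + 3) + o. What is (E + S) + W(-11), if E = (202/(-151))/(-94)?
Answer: 1462083/7097 ≈ 206.01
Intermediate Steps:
E = 101/7097 (E = (202*(-1/151))*(-1/94) = -202/151*(-1/94) = 101/7097 ≈ 0.014231)
W(o) = 3 + 2*o (W(o) = (3 + o) + o = 3 + 2*o)
S = 225
(E + S) + W(-11) = (101/7097 + 225) + (3 + 2*(-11)) = 1596926/7097 + (3 - 22) = 1596926/7097 - 19 = 1462083/7097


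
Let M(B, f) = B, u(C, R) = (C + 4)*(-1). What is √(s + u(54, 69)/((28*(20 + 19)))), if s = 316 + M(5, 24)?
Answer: √95679402/546 ≈ 17.915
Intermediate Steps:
u(C, R) = -4 - C (u(C, R) = (4 + C)*(-1) = -4 - C)
s = 321 (s = 316 + 5 = 321)
√(s + u(54, 69)/((28*(20 + 19)))) = √(321 + (-4 - 1*54)/((28*(20 + 19)))) = √(321 + (-4 - 54)/((28*39))) = √(321 - 58/1092) = √(321 - 58*1/1092) = √(321 - 29/546) = √(175237/546) = √95679402/546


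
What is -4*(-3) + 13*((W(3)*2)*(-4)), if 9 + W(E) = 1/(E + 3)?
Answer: 2792/3 ≈ 930.67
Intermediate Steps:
W(E) = -9 + 1/(3 + E) (W(E) = -9 + 1/(E + 3) = -9 + 1/(3 + E))
-4*(-3) + 13*((W(3)*2)*(-4)) = -4*(-3) + 13*((((-26 - 9*3)/(3 + 3))*2)*(-4)) = 12 + 13*((((-26 - 27)/6)*2)*(-4)) = 12 + 13*((((⅙)*(-53))*2)*(-4)) = 12 + 13*(-53/6*2*(-4)) = 12 + 13*(-53/3*(-4)) = 12 + 13*(212/3) = 12 + 2756/3 = 2792/3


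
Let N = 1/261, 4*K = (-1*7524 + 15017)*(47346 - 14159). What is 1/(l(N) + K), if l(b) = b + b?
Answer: 1044/64902919859 ≈ 1.6086e-8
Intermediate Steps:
K = 248670191/4 (K = ((-1*7524 + 15017)*(47346 - 14159))/4 = ((-7524 + 15017)*33187)/4 = (7493*33187)/4 = (¼)*248670191 = 248670191/4 ≈ 6.2168e+7)
N = 1/261 ≈ 0.0038314
l(b) = 2*b
1/(l(N) + K) = 1/(2*(1/261) + 248670191/4) = 1/(2/261 + 248670191/4) = 1/(64902919859/1044) = 1044/64902919859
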